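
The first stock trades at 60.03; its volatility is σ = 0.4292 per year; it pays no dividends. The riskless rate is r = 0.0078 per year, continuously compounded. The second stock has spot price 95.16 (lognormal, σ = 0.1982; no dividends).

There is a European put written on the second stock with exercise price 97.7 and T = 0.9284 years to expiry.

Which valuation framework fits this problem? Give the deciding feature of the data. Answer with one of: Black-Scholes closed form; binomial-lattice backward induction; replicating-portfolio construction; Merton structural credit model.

Key observation: everything needed for the exact continuous-time valuation of the European put on the second stock (strike 97.7) is given, and no feature rules the closed form out.

framework: Black-Scholes closed form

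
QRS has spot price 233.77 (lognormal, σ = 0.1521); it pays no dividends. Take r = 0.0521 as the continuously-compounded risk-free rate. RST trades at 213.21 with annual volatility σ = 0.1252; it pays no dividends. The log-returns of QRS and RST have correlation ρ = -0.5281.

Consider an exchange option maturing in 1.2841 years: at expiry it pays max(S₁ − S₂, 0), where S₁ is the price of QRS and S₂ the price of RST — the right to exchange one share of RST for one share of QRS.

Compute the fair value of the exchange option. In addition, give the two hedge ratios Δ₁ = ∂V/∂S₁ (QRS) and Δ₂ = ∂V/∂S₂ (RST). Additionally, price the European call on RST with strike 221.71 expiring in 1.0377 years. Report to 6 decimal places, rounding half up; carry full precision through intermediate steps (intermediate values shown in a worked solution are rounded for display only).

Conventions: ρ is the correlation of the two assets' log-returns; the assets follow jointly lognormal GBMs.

σ_eff = √(σ₁² + σ₂² − 2ρσ₁σ₂) = √(0.1521² + 0.1252² − 2·-0.5281·0.1521·0.1252) = 0.242740
d₁ = (ln(S₁/S₂) + (q₂ − q₁ + σ_eff²/2)T) / (σ_eff√T) = (ln(233.77/213.21) + (0.0 − 0.0 + 0.029461)·1.2841) / 0.275068 = 0.472215
d₂ = d₁ − σ_eff√T = 0.472215 − 0.275068 = 0.197147
N(d₁) = 0.681613,  N(d₂) = 0.578144
V = S₁·e^{−q₁T}·N(d₁) − S₂·e^{−q₂T}·N(d₂) = 159.340769 − 123.266036 = 36.074733
Δ₁ = e^{−q₁T}·N(d₁) = 0.681613;  Δ₂ = −e^{−q₂T}·N(d₂) = -0.578144
[vanilla: RST call K=221.71]
σ√T = 0.1252·√1.0377 = 0.127538
d₁ = (ln(S/K) + (r+σ²/2)T) / (σ√T) = (ln(213.21/221.71) + (0.0521+0.1252²/2)·1.0377) / 0.127538 = (-0.039093 + 0.062197) / 0.127538 = 0.181158
d₂ = d₁ − σ√T = 0.181158 − 0.127538 = 0.053620
e^{−rT} = 0.947371
N(d₁) = 0.571878,  N(d₂) = 0.521381
price = S·N(d₁) − K·e^{−rT}·N(d₂) = 121.930139 − 109.511725 = 12.418414

exchange price = 36.074733
Δ1 = 0.681613
Δ2 = -0.578144
price(RST call K=221.71) = 12.418414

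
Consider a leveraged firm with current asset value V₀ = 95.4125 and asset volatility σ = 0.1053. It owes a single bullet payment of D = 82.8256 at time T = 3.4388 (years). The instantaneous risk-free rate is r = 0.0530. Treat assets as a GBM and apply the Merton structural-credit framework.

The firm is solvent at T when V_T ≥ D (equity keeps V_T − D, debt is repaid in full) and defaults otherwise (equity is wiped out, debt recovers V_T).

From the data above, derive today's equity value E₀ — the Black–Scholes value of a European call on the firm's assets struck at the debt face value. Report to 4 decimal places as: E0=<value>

E0=26.7064

Equity is a call on the firm's assets struck at D = 82.8256:
d₁ = [ln(V₀/D) + (r + σ²/2)T] / (σ√T)
   = [ln(95.4125/82.8256) + (0.0530 + 0.5·0.1053²)·3.4388] / (0.1053·√3.4388)
   = [0.141472 + 0.201321] / 0.195268 = 1.755501
d₂ = d₁ − σ√T = 1.755501 − 0.195268 = 1.560232
N(d₁) = 0.960413,  N(d₂) = 0.940647,  e^(−rT) = 0.833388
E₀ = V₀·N(d₁) − D·e^(−rT)·N(d₂)
   = 95.4125·0.960413 − 82.8256·0.833388·0.940647 = 26.706444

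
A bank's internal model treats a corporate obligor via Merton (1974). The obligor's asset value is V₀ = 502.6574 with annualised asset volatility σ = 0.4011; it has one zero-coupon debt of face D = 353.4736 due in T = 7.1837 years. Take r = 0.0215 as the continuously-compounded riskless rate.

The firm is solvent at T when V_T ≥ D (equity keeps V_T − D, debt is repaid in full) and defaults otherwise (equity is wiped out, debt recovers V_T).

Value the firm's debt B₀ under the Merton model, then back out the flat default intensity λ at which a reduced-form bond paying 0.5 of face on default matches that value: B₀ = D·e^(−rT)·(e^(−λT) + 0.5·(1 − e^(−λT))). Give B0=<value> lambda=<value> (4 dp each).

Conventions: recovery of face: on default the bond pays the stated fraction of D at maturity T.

Work the structural quantities from V₀ = 502.6574 against face 353.4736:
d₁ = [ln(V₀/D) + (r + σ²/2)T] / (σ√T)
   = [ln(502.6574/353.4736) + (0.0215 + 0.5·0.4011²)·7.1837] / (0.4011·√7.1837)
   = [0.352100 + 0.732311] / 1.075045 = 1.008712
d₂ = d₁ − σ√T = 1.008712 − 1.075045 = -0.066334
N(d₁) = 0.843444,  N(d₂) = 0.473556,  e^(−rT) = 0.856887
E₀ = V₀·N(d₁) − D·e^(−rT)·N(d₂)
   = 502.6574·0.843444 − 353.4736·0.856887·0.473556 = 280.529221
B₀ = V₀ − E₀ = 502.6574 − 280.529221 = 222.128179
e^(−λT) = (B₀·e^(rT)/D − 0.5)/(1 − 0.5) = (222.1282·1.167015/353.4736 − 0.5)/0.5 = 0.46674054
λ = −ln(0.46674054)/7.1837 = 0.106071

B0=222.1282 lambda=0.1061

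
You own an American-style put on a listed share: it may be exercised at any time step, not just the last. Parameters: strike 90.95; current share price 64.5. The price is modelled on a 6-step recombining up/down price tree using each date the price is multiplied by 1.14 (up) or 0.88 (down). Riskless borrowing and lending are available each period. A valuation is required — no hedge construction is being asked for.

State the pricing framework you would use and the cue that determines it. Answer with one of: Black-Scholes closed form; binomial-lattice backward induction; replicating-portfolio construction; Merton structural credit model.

framework: binomial-lattice backward induction

Key observation: the exercise right at every one of the 6 steps is what matters: each node needs max(90.95 − S, continuation), which only the stepwise tree valuation starting from spot 64.5 delivers.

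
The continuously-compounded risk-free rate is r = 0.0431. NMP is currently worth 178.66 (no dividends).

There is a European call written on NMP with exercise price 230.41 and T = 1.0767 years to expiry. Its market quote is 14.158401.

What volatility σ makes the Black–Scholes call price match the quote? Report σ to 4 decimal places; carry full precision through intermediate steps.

At σ = 0.3728 the Black–Scholes value reproduces the quote:
σ√T = 0.3728·√1.0767 = 0.386833
d₁ = (ln(S/K) + (r+σ²/2)T) / (σ√T) = (ln(178.66/230.41) + (0.0431+0.3728²/2)·1.0767) / 0.386833 = (-0.254376 + 0.121226) / 0.386833 = -0.344206
d₂ = d₁ − σ√T = -0.344206 − 0.386833 = -0.731039
e^{−rT} = 0.954655
N(d₁) = 0.365346,  N(d₂) = 0.232378
V = S·N(d₁) − K·e^{−rT}·N(d₂) = 65.272652 − 51.114251 = 14.158401 (matching the quote); vega is positive throughout, so no other σ reproduces this price

sigma = 0.3728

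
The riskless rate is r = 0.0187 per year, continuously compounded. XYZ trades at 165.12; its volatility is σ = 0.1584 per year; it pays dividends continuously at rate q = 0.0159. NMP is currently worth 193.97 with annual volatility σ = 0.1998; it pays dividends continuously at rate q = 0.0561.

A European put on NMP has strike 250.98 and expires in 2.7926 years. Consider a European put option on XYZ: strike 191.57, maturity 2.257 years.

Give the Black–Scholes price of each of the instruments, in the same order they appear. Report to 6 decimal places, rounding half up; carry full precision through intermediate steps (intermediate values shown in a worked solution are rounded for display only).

price(NMP put K=250.98) = 77.019581
price(XYZ put K=191.57) = 31.217115

[NMP put K=250.98]
σ√T = 0.1998·√2.7926 = 0.333887
d₁ = (ln(S/K) + (r−q+σ²/2)T) / (σ√T) = (ln(193.97/250.98) + (0.0187−0.0561+0.1998²/2)·2.7926) / 0.333887 = (-0.257670 − 0.048703) / 0.333887 = -0.917593
d₂ = d₁ − σ√T = -0.917593 − 0.333887 = -1.251480
e^{−rT} = 0.949118
e^{−qT} = 0.854991
N(−d₁) = 0.820584,  N(−d₂) = 0.894620
price = K·e^{−rT}·N(−d₂) − S·e^{−qT}·N(−d₁) = 213.107301 − 136.087720 = 77.019581
[XYZ put K=191.57]
σ√T = 0.1584·√2.257 = 0.237969
d₁ = (ln(S/K) + (r−q+σ²/2)T) / (σ√T) = (ln(165.12/191.57) + (0.0187−0.0159+0.1584²/2)·2.257) / 0.237969 = (-0.148581 + 0.034634) / 0.237969 = -0.478829
d₂ = d₁ − σ√T = -0.478829 − 0.237969 = -0.716798
e^{−rT} = 0.958672
e^{−qT} = 0.964750
N(−d₁) = 0.683970,  N(−d₂) = 0.763251
price = K·e^{−rT}·N(−d₂) − S·e^{−qT}·N(−d₁) = 140.173156 − 108.956041 = 31.217115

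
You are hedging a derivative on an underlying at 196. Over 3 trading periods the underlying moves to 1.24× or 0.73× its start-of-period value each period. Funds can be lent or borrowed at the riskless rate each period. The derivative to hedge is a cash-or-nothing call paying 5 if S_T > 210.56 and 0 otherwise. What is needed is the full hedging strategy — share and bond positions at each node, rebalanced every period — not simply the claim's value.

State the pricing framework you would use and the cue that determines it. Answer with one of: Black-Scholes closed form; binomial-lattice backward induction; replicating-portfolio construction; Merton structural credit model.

framework: replicating-portfolio construction

Key observation: the mandate to exhibit the hedge at every date and state singles out the replicating-portfolio construction on the 3-period tree with factors 1.24 and 0.73 from 196.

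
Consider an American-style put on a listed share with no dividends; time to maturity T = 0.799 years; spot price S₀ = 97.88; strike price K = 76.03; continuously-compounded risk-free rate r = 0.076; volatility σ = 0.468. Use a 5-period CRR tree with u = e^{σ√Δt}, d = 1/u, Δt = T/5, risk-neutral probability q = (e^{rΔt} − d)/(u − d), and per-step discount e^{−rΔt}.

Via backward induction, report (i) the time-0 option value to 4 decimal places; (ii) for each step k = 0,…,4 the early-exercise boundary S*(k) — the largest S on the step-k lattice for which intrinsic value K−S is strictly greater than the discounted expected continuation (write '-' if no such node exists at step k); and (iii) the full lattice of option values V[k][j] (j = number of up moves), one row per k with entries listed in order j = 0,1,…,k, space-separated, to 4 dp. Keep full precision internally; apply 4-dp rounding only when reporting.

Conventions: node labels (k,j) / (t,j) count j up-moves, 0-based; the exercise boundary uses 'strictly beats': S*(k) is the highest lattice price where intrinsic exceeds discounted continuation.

params: Δt=0.15980 u=1.20573 d=0.82937 q=0.48583 e^(-rΔt)=0.98793
t_5 payoffs: 37.6196 20.1898 0.0000 0.0000 0.0000 0.0000
t_4: node(4,0) S=46.3124 payoff=29.7176 vs cont=28.7998 → 29.7176 [stop]  node(4,1) S=67.3280 payoff=8.7020 vs cont=10.2557 → 10.2557 [wait]  node(4,2) S=97.8800 payoff=0.0000 vs cont=0.0000 → 0.0000 [wait]  node(4,3) S=142.2958 payoff=0.0000 vs cont=0.0000 → 0.0000 [wait]  node(4,4) S=206.8666 payoff=0.0000 vs cont=0.0000 → 0.0000 [wait]  ⇒ S*(4)=46.3124
t_3: node(3,0) S=55.8402 payoff=20.1898 vs cont=20.0178 → 20.1898 [stop]  node(3,1) S=81.1792 payoff=0.0000 vs cont=5.2095 → 5.2095 [wait]  node(3,2) S=118.0166 payoff=0.0000 vs cont=0.0000 → 0.0000 [wait]  node(3,3) S=171.5700 payoff=0.0000 vs cont=0.0000 → 0.0000 [wait]  ⇒ S*(3)=55.8402
t_2: node(2,0) S=67.3280 payoff=8.7020 vs cont=12.7560 → 12.7560 [wait]  node(2,1) S=97.8800 payoff=0.0000 vs cont=2.6462 → 2.6462 [wait]  node(2,2) S=142.2958 payoff=0.0000 vs cont=0.0000 → 0.0000 [wait]  ⇒ S*(2)=-
t_1: node(1,0) S=81.1792 payoff=0.0000 vs cont=7.7497 → 7.7497 [wait]  node(1,1) S=118.0166 payoff=0.0000 vs cont=1.3442 → 1.3442 [wait]  ⇒ S*(1)=-
t_0: node(0,0) S=97.8800 payoff=0.0000 vs cont=4.5817 → 4.5817 [wait]  ⇒ S*(0)=-

price = 4.5817
boundary = - - - 55.8402 46.3124
tree:
4.5817
7.7497 1.3442
12.7560 2.6462 0.0000
20.1898 5.2095 0.0000 0.0000
29.7176 10.2557 0.0000 0.0000 0.0000
37.6196 20.1898 0.0000 0.0000 0.0000 0.0000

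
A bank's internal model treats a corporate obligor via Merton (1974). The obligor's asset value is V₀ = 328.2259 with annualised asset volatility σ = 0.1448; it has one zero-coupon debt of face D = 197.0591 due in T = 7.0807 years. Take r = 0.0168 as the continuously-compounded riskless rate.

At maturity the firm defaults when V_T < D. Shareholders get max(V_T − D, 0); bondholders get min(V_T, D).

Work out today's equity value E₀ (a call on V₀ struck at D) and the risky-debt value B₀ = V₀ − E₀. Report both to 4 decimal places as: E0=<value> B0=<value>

Equity is a call on the firm's assets struck at D = 197.0591:
d₁ = [ln(V₀/D) + (r + σ²/2)T] / (σ√T)
   = [ln(328.2259/197.0591) + (0.0168 + 0.5·0.1448²)·7.0807] / (0.1448·√7.0807)
   = [0.510198 + 0.193186] / 0.385307 = 1.825519
d₂ = d₁ − σ√T = 1.825519 − 0.385307 = 1.440212
N(d₁) = 0.966039,  N(d₂) = 0.925096,  e^(−rT) = 0.887847
E₀ = V₀·N(d₁) − D·e^(−rT)·N(d₂)
   = 328.2259·0.966039 − 197.0591·0.887847·0.925096 = 155.225576
B₀ = V₀ − E₀ = 328.2259 − 155.225576 = 173.000324

E0=155.2256 B0=173.0003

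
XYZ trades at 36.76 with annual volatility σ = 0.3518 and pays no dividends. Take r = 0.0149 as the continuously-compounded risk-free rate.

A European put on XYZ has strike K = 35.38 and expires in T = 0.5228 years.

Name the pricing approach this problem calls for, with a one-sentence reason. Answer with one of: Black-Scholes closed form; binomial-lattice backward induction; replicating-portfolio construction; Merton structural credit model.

framework: Black-Scholes closed form

Key observation: a European-exercise option on XYZ struck at 35.38 — a GBM underlying with constant parameters — admits an analytic price: the data contain no early exercise, no discrete tree, no debt structure.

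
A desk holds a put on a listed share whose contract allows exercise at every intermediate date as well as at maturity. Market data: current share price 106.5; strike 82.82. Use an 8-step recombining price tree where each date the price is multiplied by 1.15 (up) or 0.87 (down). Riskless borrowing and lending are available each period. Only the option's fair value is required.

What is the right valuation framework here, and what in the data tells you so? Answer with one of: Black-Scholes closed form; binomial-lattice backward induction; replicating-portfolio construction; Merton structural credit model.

framework: binomial-lattice backward induction

Key observation: an American put (K = 82.82, S₀ = 106.5) on a 8-date tree has no closed form — the optimal stopping decision is embedded and must be resolved recursively from expiry.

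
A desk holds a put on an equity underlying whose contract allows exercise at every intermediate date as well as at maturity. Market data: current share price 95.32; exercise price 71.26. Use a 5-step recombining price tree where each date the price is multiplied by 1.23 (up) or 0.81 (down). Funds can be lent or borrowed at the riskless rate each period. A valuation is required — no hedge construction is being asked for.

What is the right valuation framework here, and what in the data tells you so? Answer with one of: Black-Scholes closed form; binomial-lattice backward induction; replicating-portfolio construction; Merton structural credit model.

Key observation: an American put (K = 71.26, S₀ = 95.32) on a 5-date tree has no closed form — the optimal stopping decision is embedded and must be resolved recursively from expiry.

framework: binomial-lattice backward induction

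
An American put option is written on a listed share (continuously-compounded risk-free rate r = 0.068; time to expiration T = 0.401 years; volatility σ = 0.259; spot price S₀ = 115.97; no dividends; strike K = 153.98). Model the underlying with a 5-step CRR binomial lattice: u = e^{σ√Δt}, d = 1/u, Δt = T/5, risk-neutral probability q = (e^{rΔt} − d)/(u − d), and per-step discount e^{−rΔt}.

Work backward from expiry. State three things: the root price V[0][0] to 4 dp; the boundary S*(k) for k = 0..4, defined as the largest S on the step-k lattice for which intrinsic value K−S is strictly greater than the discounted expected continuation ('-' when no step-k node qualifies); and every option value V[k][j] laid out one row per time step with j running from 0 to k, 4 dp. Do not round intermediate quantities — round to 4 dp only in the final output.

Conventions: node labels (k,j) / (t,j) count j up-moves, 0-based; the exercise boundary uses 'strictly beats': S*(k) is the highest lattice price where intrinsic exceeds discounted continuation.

params: Δt=0.08020 u=1.07610 d=0.92928 q=0.51892 e^(-rΔt)=0.99456
t_5 payoffs: 73.6139 60.9159 46.2117 29.1841 9.4662 0.0000
t_4: node(4,0) S=86.4824 payoff=67.4976 vs cont=66.6602 → 67.4976 [stop]  node(4,1) S=100.1467 payoff=53.8333 vs cont=52.9959 → 53.8333 [stop]  node(4,2) S=115.9700 payoff=38.0100 vs cont=37.1725 → 38.0100 [stop]  node(4,3) S=134.2934 payoff=19.6866 vs cont=18.8491 → 19.6866 [stop]  node(4,4) S=155.5120 payoff=0.0000 vs cont=4.5293 → 4.5293 [wait]  ⇒ S*(4)=134.2934
t_3: node(3,0) S=93.0641 payoff=60.9159 vs cont=60.0785 → 60.9159 [stop]  node(3,1) S=107.7683 payoff=46.2117 vs cont=45.3742 → 46.2117 [stop]  node(3,2) S=124.7959 payoff=29.1841 vs cont=28.3467 → 29.1841 [stop]  node(3,3) S=144.5138 payoff=9.4662 vs cont=11.7569 → 11.7569 [wait]  ⇒ S*(3)=124.7959
t_2: node(2,0) S=100.1467 payoff=53.8333 vs cont=52.9959 → 53.8333 [stop]  node(2,1) S=115.9700 payoff=38.0100 vs cont=37.1725 → 38.0100 [stop]  node(2,2) S=134.2934 payoff=19.6866 vs cont=20.0313 → 20.0313 [wait]  ⇒ S*(2)=115.9700
t_1: node(1,0) S=107.7683 payoff=46.2117 vs cont=45.3742 → 46.2117 [stop]  node(1,1) S=124.7959 payoff=29.1841 vs cont=28.5246 → 29.1841 [stop]  ⇒ S*(1)=124.7959
t_0: node(0,0) S=115.9700 payoff=38.0100 vs cont=37.1725 → 38.0100 [stop]  ⇒ S*(0)=115.9700

price = 38.0100
boundary = 115.9700 124.7959 115.9700 124.7959 134.2934
tree:
38.0100
46.2117 29.1841
53.8333 38.0100 20.0313
60.9159 46.2117 29.1841 11.7569
67.4976 53.8333 38.0100 19.6866 4.5293
73.6139 60.9159 46.2117 29.1841 9.4662 0.0000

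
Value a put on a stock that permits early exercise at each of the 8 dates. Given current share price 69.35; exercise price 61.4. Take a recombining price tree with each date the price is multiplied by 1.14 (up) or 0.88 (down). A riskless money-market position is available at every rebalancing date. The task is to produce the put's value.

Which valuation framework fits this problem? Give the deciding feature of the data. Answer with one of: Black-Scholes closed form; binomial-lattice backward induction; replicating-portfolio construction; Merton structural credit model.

framework: binomial-lattice backward induction

Key observation: early exercise of the strike-61.4 put must be checked at each of the 8 dates (spot 69.35), which forces a node-by-node comparison of intrinsic and continuation value backward from expiry.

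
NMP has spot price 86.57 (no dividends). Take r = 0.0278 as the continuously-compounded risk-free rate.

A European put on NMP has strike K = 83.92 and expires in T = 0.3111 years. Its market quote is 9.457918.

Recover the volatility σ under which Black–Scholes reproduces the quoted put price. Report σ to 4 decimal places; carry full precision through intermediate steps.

At σ = 0.5884 the Black–Scholes value reproduces the quote:
σ√T = 0.5884·√0.3111 = 0.328188
d₁ = (ln(S/K) + (r+σ²/2)T) / (σ√T) = (ln(86.57/83.92) + (0.0278+0.5884²/2)·0.3111) / 0.328188 = (0.031089 + 0.062502) / 0.328188 = 0.285177
d₂ = d₁ − σ√T = 0.285177 − 0.328188 = -0.043011
e^{−rT} = 0.991389
N(−d₁) = 0.387754,  N(−d₂) = 0.517154
V = K·e^{−rT}·N(−d₂) − S·N(−d₁) = 43.025809 − 33.567891 = 9.457918 (equal to the quote); since ∂V/∂σ > 0 for all σ, the implied volatility is unique

sigma = 0.5884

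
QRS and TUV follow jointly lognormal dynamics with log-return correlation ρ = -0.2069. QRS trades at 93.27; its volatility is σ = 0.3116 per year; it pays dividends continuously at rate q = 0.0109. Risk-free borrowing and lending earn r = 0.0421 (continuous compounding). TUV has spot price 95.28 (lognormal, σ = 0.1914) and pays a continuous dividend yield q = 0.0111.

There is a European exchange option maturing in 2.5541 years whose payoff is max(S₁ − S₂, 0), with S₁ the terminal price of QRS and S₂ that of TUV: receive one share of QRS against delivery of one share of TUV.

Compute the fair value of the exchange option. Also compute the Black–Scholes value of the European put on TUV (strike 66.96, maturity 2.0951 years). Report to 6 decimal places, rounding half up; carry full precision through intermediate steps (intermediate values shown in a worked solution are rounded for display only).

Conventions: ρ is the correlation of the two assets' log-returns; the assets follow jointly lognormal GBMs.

σ_eff = √(σ₁² + σ₂² − 2ρσ₁σ₂) = √(0.3116² + 0.1914² − 2·-0.2069·0.3116·0.1914) = 0.398005
d₁ = (ln(S₁/S₂) + (q₂ − q₁ + σ_eff²/2)T) / (σ_eff√T) = (ln(93.27/95.28) + (0.0111 − 0.0109 + 0.079204)·2.5541) / 0.636073 = 0.285319
d₂ = d₁ − σ_eff√T = 0.285319 − 0.636073 = -0.350754
N(d₁) = 0.612300,  N(d₂) = 0.362887
V = S₁·e^{−q₁T}·N(d₁) − S₂·e^{−q₂T}·N(d₂) = 55.541265 − 33.609349 = 21.931915
[vanilla: TUV put K=66.96]
σ√T = 0.1914·√2.0951 = 0.277041
d₁ = (ln(S/K) + (r−q+σ²/2)T) / (σ√T) = (ln(95.28/66.96) + (0.0421−0.0111+0.1914²/2)·2.0951) / 0.277041 = (0.352724 + 0.103324) / 0.277041 = 1.646140
d₂ = d₁ − σ√T = 1.646140 − 0.277041 = 1.369099
e^{−rT} = 0.915574
e^{−qT} = 0.977013
N(−d₁) = 0.049867,  N(−d₂) = 0.085484
price = K·e^{−rT}·N(−d₂) − S·e^{−qT}·N(−d₁) = 5.240769 − 4.642153 = 0.598616

exchange price = 21.931915
price(TUV put K=66.96) = 0.598616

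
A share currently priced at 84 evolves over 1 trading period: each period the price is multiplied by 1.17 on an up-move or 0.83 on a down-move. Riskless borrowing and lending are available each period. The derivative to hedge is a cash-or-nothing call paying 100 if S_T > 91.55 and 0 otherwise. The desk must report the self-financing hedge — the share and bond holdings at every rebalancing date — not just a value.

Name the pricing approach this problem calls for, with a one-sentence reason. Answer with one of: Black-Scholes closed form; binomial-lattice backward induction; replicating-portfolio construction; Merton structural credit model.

Key observation: since the answer must list Δ and B at each node of the 1.17/0.83 lattice on 84, the replicating-portfolio method — solving the two-state system at every node — is the one that applies.

framework: replicating-portfolio construction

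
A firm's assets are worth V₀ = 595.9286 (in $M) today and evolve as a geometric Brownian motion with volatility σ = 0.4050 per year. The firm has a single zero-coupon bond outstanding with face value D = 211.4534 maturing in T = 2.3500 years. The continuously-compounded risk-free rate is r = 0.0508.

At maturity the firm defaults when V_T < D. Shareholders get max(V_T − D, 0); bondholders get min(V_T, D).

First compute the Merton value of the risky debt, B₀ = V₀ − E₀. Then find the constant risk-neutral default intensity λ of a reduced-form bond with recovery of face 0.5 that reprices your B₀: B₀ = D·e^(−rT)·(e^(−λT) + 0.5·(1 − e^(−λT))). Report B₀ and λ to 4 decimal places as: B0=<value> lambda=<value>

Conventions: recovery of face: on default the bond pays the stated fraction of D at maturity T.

With assets at 595.9286 and a single debt payment of 211.4534 at 2.3500 years:
d₁ = [ln(V₀/D) + (r + σ²/2)T] / (σ√T)
   = [ln(595.9286/211.4534) + (0.0508 + 0.5·0.4050²)·2.3500] / (0.4050·√2.3500)
   = [1.036116 + 0.312109] / 0.620853 = 2.171569
d₂ = d₁ − σ√T = 2.171569 − 0.620853 = 1.550716
N(d₁) = 0.985056,  N(d₂) = 0.939515,  e^(−rT) = 0.887470
E₀ = V₀·N(d₁) − D·e^(−rT)·N(d₂)
   = 595.9286·0.985056 − 211.4534·0.887470·0.939515 = 410.714850
B₀ = V₀ − E₀ = 595.9286 − 410.714850 = 185.213750
e^(−λT) = (B₀·e^(rT)/D − 0.5)/(1 − 0.5) = (185.2138·1.126798/211.4534 − 0.5)/0.5 = 0.97394360
λ = −ln(0.97394360)/2.3500 = 0.011235

B0=185.2138 lambda=0.0112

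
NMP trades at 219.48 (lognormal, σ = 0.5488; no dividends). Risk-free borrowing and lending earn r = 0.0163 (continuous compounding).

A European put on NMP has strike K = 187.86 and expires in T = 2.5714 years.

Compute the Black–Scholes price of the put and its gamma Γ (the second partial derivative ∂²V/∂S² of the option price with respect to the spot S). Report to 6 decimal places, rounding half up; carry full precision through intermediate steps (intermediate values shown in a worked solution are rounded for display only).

price = 49.876349
Γ = 0.001656

σ√T = 0.5488·√2.5714 = 0.880033
d₁ = (ln(S/K) + (r+σ²/2)T) / (σ√T) = (ln(219.48/187.86) + (0.0163+0.5488²/2)·2.5714) / 0.880033 = (0.155564 + 0.429143) / 0.880033 = 0.664415
d₂ = d₁ − σ√T = 0.664415 − 0.880033 = -0.215618
e^{−rT} = 0.958952
N(−d₁) = 0.253212,  N(−d₂) = 0.585357
Put price V = K·e^{−rT}·N(−d₂) − S·N(−d₁) = 105.451414 − 55.575064 = 49.876349
φ(d₁) = (1/√(2π))·e^{−d₁²/2} = 0.319927
Γ = φ(d₁) / (S·σ·√T) = 0.001656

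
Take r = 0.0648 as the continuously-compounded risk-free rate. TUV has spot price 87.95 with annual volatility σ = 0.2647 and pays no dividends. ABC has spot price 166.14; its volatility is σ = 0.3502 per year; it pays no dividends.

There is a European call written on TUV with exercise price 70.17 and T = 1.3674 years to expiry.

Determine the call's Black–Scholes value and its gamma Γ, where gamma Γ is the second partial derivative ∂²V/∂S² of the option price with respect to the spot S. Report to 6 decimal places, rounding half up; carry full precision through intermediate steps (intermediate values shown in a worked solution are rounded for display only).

σ√T = 0.2647·√1.3674 = 0.309529
d₁ = (ln(S/K) + (r+σ²/2)T) / (σ√T) = (ln(87.95/70.17) + (0.0648+0.2647²/2)·1.3674) / 0.309529 = (0.225848 + 0.136512) / 0.309529 = 1.170679
d₂ = d₁ − σ√T = 1.170679 − 0.309529 = 0.861149
e^{−rT} = 0.915205
N(d₁) = 0.879136,  N(d₂) = 0.805422
Call price V = S·N(d₁) − K·e^{−rT}·N(d₂) = 77.320012 − 51.724138 = 25.595874
φ(d₁) = (1/√(2π))·e^{−d₁²/2} = 0.201054
Γ = φ(d₁) / (S·σ·√T) = 0.007385

price = 25.595874
Γ = 0.007385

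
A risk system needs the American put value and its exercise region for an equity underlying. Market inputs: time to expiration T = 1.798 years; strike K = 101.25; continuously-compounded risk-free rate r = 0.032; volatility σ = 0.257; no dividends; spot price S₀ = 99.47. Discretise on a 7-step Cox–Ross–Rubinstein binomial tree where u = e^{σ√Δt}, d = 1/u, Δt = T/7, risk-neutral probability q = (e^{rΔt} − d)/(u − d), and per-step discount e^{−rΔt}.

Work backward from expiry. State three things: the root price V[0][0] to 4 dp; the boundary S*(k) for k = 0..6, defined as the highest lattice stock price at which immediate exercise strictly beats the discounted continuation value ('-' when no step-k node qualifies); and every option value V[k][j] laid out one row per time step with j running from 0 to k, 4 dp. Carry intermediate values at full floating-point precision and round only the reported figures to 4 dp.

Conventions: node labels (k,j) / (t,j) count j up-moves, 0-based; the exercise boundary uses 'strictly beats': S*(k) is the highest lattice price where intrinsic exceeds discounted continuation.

price = 12.4951
boundary = - - - 67.2963 59.0778 67.2963 76.6581
tree:
12.4951
18.0619 7.1144
25.2428 11.1531 3.1784
33.9537 16.9172 5.5521 0.8486
42.1722 24.6121 9.4735 1.7080 0.0000
49.3871 33.9537 15.6430 3.4378 0.0000 0.0000
55.7208 42.1722 24.5919 6.9196 0.0000 0.0000 0.0000
61.2810 49.3871 33.9537 13.9277 0.0000 0.0000 0.0000 0.0000

Δt=0.25686, u=1.13911, d=0.87788, q=0.49908, disc=e^(-rΔt)=0.99181
k=7 terminal: V=max(K-S,0) → 61.2810 49.3871 33.9537 13.9277 0.0000 0.0000 0.0000 0.0000
k=6: j=0 S=45.5292 intr=55.7208 cont=54.8920 V=55.7208[EX]; j=1 S=59.0778 intr=42.1722 cont=41.3434 V=42.1722[EX]; j=2 S=76.6581 intr=24.5919 cont=23.7631 V=24.5919[EX]; j=3 S=99.4700 intr=1.7800 cont=6.9196 V=6.9196[hold]; j=4 S=129.0702 intr=0.0000 cont=0.0000 V=0.0000[hold]; j=5 S=167.4789 intr=0.0000 cont=0.0000 V=0.0000[hold]; j=6 S=217.3173 intr=0.0000 cont=0.0000 V=0.0000[hold]  S*(6)=76.6581
k=5: j=0 S=51.8629 intr=49.3871 cont=48.5583 V=49.3871[EX]; j=1 S=67.2963 intr=33.9537 cont=33.1249 V=33.9537[EX]; j=2 S=87.3223 intr=13.9277 cont=15.6430 V=15.6430[hold]; j=3 S=113.3076 intr=0.0000 cont=3.4378 V=3.4378[hold]; j=4 S=147.0257 intr=0.0000 cont=0.0000 V=0.0000[hold]; j=5 S=190.7775 intr=0.0000 cont=0.0000 V=0.0000[hold]  S*(5)=67.2963
k=4: j=0 S=59.0778 intr=42.1722 cont=41.3434 V=42.1722[EX]; j=1 S=76.6581 intr=24.5919 cont=24.6121 V=24.6121[hold]; j=2 S=99.4700 intr=1.7800 cont=9.4735 V=9.4735[hold]; j=3 S=129.0702 intr=0.0000 cont=1.7080 V=1.7080[hold]; j=4 S=167.4789 intr=0.0000 cont=0.0000 V=0.0000[hold]  S*(4)=59.0778
k=3: j=0 S=67.2963 intr=33.9537 cont=33.1349 V=33.9537[EX]; j=1 S=87.3223 intr=13.9277 cont=16.9172 V=16.9172[hold]; j=2 S=113.3076 intr=0.0000 cont=5.5521 V=5.5521[hold]; j=3 S=147.0257 intr=0.0000 cont=0.8486 V=0.8486[hold]  S*(3)=67.2963
k=2: j=0 S=76.6581 intr=24.5919 cont=25.2428 V=25.2428[hold]; j=1 S=99.4700 intr=1.7800 cont=11.1531 V=11.1531[hold]; j=2 S=129.0702 intr=0.0000 cont=3.1784 V=3.1784[hold]  S*(2)=-
k=1: j=0 S=87.3223 intr=13.9277 cont=18.0619 V=18.0619[hold]; j=1 S=113.3076 intr=0.0000 cont=7.1144 V=7.1144[hold]  S*(1)=-
k=0: j=0 S=99.4700 intr=1.7800 cont=12.4951 V=12.4951[hold]  S*(0)=-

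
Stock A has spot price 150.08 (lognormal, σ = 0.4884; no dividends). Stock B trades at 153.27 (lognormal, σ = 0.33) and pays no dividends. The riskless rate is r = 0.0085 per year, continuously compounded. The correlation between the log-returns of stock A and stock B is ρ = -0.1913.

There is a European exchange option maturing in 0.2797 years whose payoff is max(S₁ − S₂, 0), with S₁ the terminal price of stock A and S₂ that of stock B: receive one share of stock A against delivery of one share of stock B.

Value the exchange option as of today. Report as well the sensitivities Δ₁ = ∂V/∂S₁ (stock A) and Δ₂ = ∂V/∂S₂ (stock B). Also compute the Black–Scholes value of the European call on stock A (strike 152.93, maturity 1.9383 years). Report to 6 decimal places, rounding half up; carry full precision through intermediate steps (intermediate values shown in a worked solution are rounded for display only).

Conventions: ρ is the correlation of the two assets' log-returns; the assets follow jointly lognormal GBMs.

σ_eff = √(σ₁² + σ₂² − 2ρσ₁σ₂) = √(0.4884² + 0.33² − 2·-0.1913·0.4884·0.33) = 0.639608
d₁ = (ln(S₁/S₂) + (q₂ − q₁ + σ_eff²/2)T) / (σ_eff√T) = (ln(150.08/153.27) + (0.0 − 0.0 + 0.204549)·0.2797) / 0.338268 = 0.106956
d₂ = d₁ − σ_eff√T = 0.106956 − 0.338268 = -0.231311
N(d₁) = 0.542588,  N(d₂) = 0.408537
V = S₁·e^{−q₁T}·N(d₁) − S₂·e^{−q₂T}·N(d₂) = 81.431642 − 62.616395 = 18.815248
Δ₁ = e^{−q₁T}·N(d₁) = 0.542588;  Δ₂ = −e^{−q₂T}·N(d₂) = -0.408537
[vanilla: stock A call K=152.93]
σ√T = 0.4884·√1.9383 = 0.679964
d₁ = (ln(S/K) + (r+σ²/2)T) / (σ√T) = (ln(150.08/152.93) + (0.0085+0.4884²/2)·1.9383) / 0.679964 = (-0.018812 + 0.247651) / 0.679964 = 0.336546
d₂ = d₁ − σ√T = 0.336546 − 0.679964 = -0.343418
e^{−rT} = 0.983659
N(d₁) = 0.631771,  N(d₂) = 0.365642
price = S·N(d₁) − K·e^{−rT}·N(d₂) = 94.816122 − 55.003904 = 39.812218

exchange price = 18.815248
Δ1 = 0.542588
Δ2 = -0.408537
price(stock A call K=152.93) = 39.812218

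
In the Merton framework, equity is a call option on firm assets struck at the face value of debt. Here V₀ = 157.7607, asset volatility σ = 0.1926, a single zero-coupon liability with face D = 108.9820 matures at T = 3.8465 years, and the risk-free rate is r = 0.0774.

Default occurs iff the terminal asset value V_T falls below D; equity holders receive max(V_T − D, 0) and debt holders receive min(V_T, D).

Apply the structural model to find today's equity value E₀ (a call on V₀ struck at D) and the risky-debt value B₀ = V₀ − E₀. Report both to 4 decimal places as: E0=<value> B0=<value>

E0=77.4927 B0=80.2680

With assets at 157.7607 and a single debt payment of 108.9820 at 3.8465 years:
d₁ = [ln(V₀/D) + (r + σ²/2)T] / (σ√T)
   = [ln(157.7607/108.9820) + (0.0774 + 0.5·0.1926²)·3.8465] / (0.1926·√3.8465)
   = [0.369897 + 0.369062] / 0.377737 = 1.956279
d₂ = d₁ − σ√T = 1.956279 − 0.377737 = 1.578542
N(d₁) = 0.974784,  N(d₂) = 0.942779,  e^(−rT) = 0.742510
E₀ = V₀·N(d₁) − D·e^(−rT)·N(d₂)
   = 157.7607·0.974784 − 108.9820·0.742510·0.942779 = 77.492669
B₀ = V₀ − E₀ = 157.7607 − 77.492669 = 80.268031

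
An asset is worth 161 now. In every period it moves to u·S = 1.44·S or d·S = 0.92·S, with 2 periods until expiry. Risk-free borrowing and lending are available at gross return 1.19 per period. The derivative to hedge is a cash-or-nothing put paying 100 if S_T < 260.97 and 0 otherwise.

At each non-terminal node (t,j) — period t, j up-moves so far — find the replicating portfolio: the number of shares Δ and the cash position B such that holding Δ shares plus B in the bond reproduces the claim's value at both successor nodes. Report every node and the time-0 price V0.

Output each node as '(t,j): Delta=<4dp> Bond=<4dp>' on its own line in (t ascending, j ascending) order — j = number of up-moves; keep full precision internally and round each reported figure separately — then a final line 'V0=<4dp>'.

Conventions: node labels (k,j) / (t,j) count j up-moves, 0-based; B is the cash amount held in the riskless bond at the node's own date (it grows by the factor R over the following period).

(0,0): Delta=-0.5212 Bond=135.4875
(1,0): Delta=0.0000 Bond=84.0336
(1,1): Delta=-0.8295 Bond=232.7085
V0=51.5782

No-arbitrage ⇒ martingale measure with p* = (R−d)/(u−d) = 0.5192.
Expiry values: V(2,0)=100.0000, V(2,1)=100.0000, V(2,2)=0.0000
  t=1,j=0: stock 148.1200 → up 213.2928 (V=100.0000), down 136.2704 (V=100.0000). Price 84.0336; hedge Δ=0.0000, bond B=84.0336.
  t=1,j=1: stock 231.8400 → up 333.8496 (V=0.0000), down 213.2928 (V=100.0000). Price 40.4008; hedge Δ=-0.8295, bond B=232.7085.
  t=0,j=0: stock 161.0000 → up 231.8400 (V=40.4008), down 148.1200 (V=84.0336). Price 51.5782; hedge Δ=-0.5212, bond B=135.4875.
Sanity check at the root: Δ(0,0)·S0 + B(0,0) reproduces V0 = 51.5782.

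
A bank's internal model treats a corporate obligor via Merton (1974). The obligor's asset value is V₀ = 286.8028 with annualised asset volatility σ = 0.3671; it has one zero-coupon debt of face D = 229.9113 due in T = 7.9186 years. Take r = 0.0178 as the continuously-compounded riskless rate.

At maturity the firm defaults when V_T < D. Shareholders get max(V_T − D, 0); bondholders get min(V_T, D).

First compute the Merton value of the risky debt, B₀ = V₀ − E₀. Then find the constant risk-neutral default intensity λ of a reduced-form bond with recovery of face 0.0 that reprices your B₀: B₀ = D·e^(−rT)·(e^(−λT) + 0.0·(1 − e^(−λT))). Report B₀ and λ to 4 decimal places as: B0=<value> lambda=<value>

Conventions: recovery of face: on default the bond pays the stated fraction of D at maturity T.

Equity is a call on the firm's assets struck at D = 229.9113:
d₁ = [ln(V₀/D) + (r + σ²/2)T] / (σ√T)
   = [ln(286.8028/229.9113) + (0.0178 + 0.5·0.3671²)·7.9186] / (0.3671·√7.9186)
   = [0.221101 + 0.674516] / 1.033020 = 0.866989
d₂ = d₁ − σ√T = 0.866989 − 1.033020 = -0.166030
N(d₁) = 0.807026,  N(d₂) = 0.434067,  e^(−rT) = 0.868532
E₀ = V₀·N(d₁) − D·e^(−rT)·N(d₂)
   = 286.8028·0.807026 − 229.9113·0.868532·0.434067 = 144.780641
B₀ = V₀ − E₀ = 286.8028 − 144.780641 = 142.022159
e^(−λT) = (B₀·e^(rT)/D − 0)/(1 − 0) = (142.0222·1.151368/229.9113 − 0)/1 = 0.71123021
λ = −ln(0.71123021)/7.9186 = 0.043033

B0=142.0222 lambda=0.0430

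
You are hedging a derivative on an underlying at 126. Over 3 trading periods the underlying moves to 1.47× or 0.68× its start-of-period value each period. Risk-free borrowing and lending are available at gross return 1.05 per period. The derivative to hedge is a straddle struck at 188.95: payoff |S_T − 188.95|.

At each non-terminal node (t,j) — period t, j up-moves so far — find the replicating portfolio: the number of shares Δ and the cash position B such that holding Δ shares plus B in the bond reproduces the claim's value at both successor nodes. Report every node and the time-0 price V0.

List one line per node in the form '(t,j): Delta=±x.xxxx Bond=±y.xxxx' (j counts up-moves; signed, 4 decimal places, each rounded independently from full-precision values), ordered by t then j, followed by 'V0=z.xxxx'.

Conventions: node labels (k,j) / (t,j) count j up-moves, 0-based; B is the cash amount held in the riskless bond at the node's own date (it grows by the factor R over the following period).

(0,0): Delta=-0.1553 Bond=94.2972
(1,0): Delta=-1.0000 Bond=171.3832
(1,1): Delta=0.2882 Bond=16.8611
(2,0): Delta=-1.0000 Bond=179.9524
(2,1): Delta=-1.0000 Bond=179.9524
(2,2): Delta=0.9646 Bond=-166.4695
V0=74.7254

Arbitrage-free pricing uses the up-move probability p* = (R−d)/(u−d) = 0.4684, discounting each step at R = 1.05.
Payoffs at expiry: V(3,0)=149.3316, V(3,1)=103.3043, V(3,2)=3.8041, V(3,3)=211.2919
  t=2,j=0: stock 58.2624 → up 85.6457 (V=103.3043), down 39.6184 (V=149.3316). Price 121.6900; hedge Δ=-1.0000, bond B=179.9524.
  t=2,j=1: stock 125.9496 → up 185.1459 (V=3.8041), down 85.6457 (V=103.3043). Price 54.0028; hedge Δ=-1.0000, bond B=179.9524.
  t=2,j=2: stock 272.2734 → up 400.2419 (V=211.2919), down 185.1459 (V=3.8041). Price 96.1733; hedge Δ=0.9646, bond B=-166.4695.
  t=1,j=0: stock 85.6800 → up 125.9496 (V=54.0028), down 58.2624 (V=121.6900). Price 85.7032; hedge Δ=-1.0000, bond B=171.3832.
  t=1,j=1: stock 185.2200 → up 272.2734 (V=96.1733), down 125.9496 (V=54.0028). Price 70.2414; hedge Δ=0.2882, bond B=16.8611.
  t=0,j=0: stock 126.0000 → up 185.2200 (V=70.2414), down 85.6800 (V=85.7032). Price 74.7254; hedge Δ=-0.1553, bond B=94.2972.
Verification: the root portfolio costs Δ(0,0)·S0 + B(0,0) = 74.7254, matching V0.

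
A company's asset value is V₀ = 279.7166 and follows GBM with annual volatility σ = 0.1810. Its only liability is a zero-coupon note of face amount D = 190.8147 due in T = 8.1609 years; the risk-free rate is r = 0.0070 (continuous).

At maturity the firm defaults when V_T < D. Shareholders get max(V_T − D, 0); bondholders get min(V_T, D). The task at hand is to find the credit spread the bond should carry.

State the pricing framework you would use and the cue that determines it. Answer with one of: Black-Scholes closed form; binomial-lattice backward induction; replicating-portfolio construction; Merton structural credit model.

framework: Merton structural credit model

Key observation: assets follow a GBM and default happens iff V_T < 190.8147; valuing claims on that split (equity as a call, risky debt as the residual) is the structural model's definition.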